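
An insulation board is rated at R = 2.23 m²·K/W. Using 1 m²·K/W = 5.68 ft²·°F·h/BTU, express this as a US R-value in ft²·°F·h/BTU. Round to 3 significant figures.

12.7 ft²·°F·h/BTU

R_US = 2.23 × 5.68 = 12.67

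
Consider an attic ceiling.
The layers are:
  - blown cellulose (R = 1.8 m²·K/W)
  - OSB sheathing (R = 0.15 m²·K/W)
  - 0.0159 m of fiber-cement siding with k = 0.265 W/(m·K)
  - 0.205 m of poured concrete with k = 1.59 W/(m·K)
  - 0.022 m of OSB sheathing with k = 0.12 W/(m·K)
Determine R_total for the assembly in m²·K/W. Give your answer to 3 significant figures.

2.32 m²·K/W

0.0159/0.265 = 0.06
0.205/1.59 = 0.1289
0.022/0.12 = 0.1833
R_total = 1.8 + 0.15 + 0.06 + 0.1289 + 0.1833 = 2.322 m²·K/W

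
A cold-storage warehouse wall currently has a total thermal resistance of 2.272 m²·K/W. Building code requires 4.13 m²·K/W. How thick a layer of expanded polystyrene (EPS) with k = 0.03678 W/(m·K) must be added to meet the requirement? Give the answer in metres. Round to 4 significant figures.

0.06834 m

ΔR = 4.13 − 2.272 = 1.858 m²·K/W
L = ΔR × k = 1.858 × 0.03678 = 0.068337 m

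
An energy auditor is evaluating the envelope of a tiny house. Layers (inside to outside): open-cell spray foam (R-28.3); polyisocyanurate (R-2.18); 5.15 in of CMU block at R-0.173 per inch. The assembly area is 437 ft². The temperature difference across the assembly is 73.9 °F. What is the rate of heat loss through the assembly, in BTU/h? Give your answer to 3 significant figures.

5.15 × 0.173 = 0.891
R_total = 28.3 + 2.18 + 0.891 = 31.37 ft²·°F·h/BTU
Q = A·ΔT/R = 437 × 73.9 / 31.37 = 1029 BTU/h

1030 BTU/h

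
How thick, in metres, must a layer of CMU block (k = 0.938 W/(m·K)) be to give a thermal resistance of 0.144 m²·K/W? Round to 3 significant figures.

0.135 m

L = R·k = 0.144 × 0.938 = 0.1351 m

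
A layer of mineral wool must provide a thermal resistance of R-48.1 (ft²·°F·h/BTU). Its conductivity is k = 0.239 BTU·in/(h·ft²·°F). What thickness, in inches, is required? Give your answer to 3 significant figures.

11.5 in

L = R × k = 48.1 × 0.239 = 11.5 in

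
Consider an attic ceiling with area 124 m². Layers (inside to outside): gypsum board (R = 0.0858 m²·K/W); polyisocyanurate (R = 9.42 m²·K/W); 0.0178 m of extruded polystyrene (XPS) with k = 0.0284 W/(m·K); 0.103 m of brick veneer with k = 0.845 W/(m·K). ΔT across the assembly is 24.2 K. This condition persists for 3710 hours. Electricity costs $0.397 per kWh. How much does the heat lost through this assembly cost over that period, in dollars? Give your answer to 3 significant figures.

431 dollars

0.0178/0.0284 = 0.6268
0.103/0.845 = 0.1219
R_total = 0.0858 + 9.42 + 0.6268 + 0.1219 = 10.25 m²·K/W
Q = 124 × 24.2 / 10.25 = 292.6 W
E = 292.6 W × 3710 h / 1000 = 1086 kWh
Cost = 1086 × 0.397 = $431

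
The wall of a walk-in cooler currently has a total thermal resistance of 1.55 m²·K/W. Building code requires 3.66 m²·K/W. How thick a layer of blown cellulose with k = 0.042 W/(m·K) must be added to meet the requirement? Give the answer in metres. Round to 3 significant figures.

ΔR = 3.66 − 1.55 = 2.11 m²·K/W
L = ΔR × k = 2.11 × 0.042 = 0.08862 m

0.0886 m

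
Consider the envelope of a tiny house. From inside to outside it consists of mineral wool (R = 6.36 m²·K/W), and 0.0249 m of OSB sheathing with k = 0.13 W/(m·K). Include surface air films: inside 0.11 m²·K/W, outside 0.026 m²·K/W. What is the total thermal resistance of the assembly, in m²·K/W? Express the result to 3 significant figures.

6.69 m²·K/W

0.0249/0.13 = 0.1915
R_total = 0.11 + 6.36 + 0.1915 + 0.026 = 6.688 m²·K/W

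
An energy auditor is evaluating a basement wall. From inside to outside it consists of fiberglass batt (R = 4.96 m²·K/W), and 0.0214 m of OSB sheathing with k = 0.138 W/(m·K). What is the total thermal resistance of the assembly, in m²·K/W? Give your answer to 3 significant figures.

0.0214/0.138 = 0.1551
R_total = 4.96 + 0.1551 = 5.115 m²·K/W

5.12 m²·K/W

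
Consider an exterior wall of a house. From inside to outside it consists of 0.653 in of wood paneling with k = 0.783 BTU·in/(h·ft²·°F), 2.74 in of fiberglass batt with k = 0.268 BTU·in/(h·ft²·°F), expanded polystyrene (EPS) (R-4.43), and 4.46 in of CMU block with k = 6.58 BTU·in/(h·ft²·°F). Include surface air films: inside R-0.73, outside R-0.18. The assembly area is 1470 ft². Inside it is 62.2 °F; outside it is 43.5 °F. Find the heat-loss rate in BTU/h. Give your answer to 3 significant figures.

1610 BTU/h

0.653/0.783 = 0.834
2.74/0.268 = 10.22
4.46/6.58 = 0.6778
R_total = 0.73 + 0.834 + 10.22 + 4.43 + 0.6778 + 0.18 = 17.08 ft²·°F·h/BTU
Q = A·ΔT/R = 1470 × (62.2 − 43.5) / 17.08 = 1610 BTU/h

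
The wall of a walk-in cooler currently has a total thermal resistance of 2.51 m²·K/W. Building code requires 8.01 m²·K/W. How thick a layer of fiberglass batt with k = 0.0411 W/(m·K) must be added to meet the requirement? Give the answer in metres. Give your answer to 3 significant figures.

0.226 m

ΔR = 8.01 − 2.51 = 5.5 m²·K/W
L = ΔR × k = 5.5 × 0.0411 = 0.226 m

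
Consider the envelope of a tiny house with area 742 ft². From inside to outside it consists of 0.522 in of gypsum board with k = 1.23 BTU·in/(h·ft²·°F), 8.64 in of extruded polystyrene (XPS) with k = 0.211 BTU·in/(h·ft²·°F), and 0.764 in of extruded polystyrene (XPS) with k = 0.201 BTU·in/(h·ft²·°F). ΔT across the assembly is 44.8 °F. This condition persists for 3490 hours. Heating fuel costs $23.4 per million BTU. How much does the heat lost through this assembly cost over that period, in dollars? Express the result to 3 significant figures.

60.1 dollars

0.522/1.23 = 0.4244
8.64/0.211 = 40.95
0.764/0.201 = 3.801
R_total = 0.4244 + 40.95 + 3.801 = 45.17 ft²·°F·h/BTU
Q = 742 × 44.8 / 45.17 = 735.9 BTU/h
E = 735.9 × 3490 = 2568000 BTU
Cost = 2568000/10⁶ × 23.4 = $60.1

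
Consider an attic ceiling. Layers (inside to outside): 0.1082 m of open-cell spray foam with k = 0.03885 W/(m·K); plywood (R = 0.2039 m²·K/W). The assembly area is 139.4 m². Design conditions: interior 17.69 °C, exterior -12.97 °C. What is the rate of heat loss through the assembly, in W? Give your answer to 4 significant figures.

1430 W

0.1082/0.03885 = 2.7851
R_total = 2.7851 + 0.2039 = 2.989 m²·K/W
Q = A·ΔT/R = 139.4 × (17.69 − (-12.97)) / 2.989 = 1429.9 W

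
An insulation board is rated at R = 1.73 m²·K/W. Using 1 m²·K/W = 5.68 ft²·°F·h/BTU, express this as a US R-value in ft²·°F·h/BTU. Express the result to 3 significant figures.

9.83 ft²·°F·h/BTU

R_US = 1.73 × 5.68 = 9.826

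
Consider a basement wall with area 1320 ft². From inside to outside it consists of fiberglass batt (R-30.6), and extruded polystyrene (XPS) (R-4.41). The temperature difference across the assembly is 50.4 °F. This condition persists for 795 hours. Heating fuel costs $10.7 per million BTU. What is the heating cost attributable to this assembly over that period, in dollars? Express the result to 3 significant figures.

R_total = 30.6 + 4.41 = 35.01 ft²·°F·h/BTU
Q = 1320 × 50.4 / 35.01 = 1900 BTU/h
E = 1900 × 795 = 1511000 BTU
Cost = 1511000/10⁶ × 10.7 = $16.16

16.2 dollars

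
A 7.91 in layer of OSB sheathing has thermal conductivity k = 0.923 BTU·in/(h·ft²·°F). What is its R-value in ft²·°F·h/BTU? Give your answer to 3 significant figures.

R = L/k = 7.91/0.923 = 8.57 ft²·°F·h/BTU

8.57 ft²·°F·h/BTU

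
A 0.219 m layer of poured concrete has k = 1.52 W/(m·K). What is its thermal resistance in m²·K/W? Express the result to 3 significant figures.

0.144 m²·K/W

R = L/k = 0.219/1.52 = 0.1441 m²·K/W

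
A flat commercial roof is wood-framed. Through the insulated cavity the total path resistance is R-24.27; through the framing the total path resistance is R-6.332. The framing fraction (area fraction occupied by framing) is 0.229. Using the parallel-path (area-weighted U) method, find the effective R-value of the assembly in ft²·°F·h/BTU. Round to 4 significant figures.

U_eff = 0.771/24.27 + 0.229/6.332 = 0.031768 + 0.036166 = 0.067933
R_eff = 1/U_eff = 14.72 ft²·°F·h/BTU

14.72 ft²·°F·h/BTU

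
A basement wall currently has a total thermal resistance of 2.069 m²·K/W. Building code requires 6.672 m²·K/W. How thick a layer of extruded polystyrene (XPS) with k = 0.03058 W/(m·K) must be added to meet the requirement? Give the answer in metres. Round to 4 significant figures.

ΔR = 6.672 − 2.069 = 4.603 m²·K/W
L = ΔR × k = 4.603 × 0.03058 = 0.14076 m

0.1408 m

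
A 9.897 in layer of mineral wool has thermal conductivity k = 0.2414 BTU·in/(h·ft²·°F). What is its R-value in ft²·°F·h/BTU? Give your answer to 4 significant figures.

R = L/k = 9.897/0.2414 = 40.998 ft²·°F·h/BTU

41.00 ft²·°F·h/BTU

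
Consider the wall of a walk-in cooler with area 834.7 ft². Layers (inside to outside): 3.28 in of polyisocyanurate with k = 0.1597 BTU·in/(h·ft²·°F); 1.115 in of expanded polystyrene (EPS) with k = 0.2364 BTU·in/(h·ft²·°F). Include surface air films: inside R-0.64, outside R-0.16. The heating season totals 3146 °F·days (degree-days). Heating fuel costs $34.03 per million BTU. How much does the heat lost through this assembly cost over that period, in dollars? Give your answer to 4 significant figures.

82.31 dollars

3.28/0.1597 = 20.539
1.115/0.2364 = 4.7166
R_total = 0.64 + 20.539 + 4.7166 + 0.16 = 26.055 ft²·°F·h/BTU
E = A × HDD × 24 / R = 834.7 × 3146 × 24 / 26.055 = 2418800 BTU
Cost = 2418800/10⁶ × 34.03 = $82.313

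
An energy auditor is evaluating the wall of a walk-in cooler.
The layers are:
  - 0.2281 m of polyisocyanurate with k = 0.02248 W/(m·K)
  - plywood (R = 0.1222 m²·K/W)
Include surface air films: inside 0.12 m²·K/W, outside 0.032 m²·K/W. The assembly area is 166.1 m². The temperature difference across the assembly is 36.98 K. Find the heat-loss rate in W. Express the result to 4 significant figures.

0.2281/0.02248 = 10.147
R_total = 0.12 + 10.147 + 0.1222 + 0.032 = 10.421 m²·K/W
Q = A·ΔT/R = 166.1 × 36.98 / 10.421 = 589.42 W

589.4 W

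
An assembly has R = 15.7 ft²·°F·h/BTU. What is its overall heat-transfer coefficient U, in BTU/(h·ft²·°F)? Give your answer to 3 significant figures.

0.0637 BTU/(h·ft²·°F)

U = 1/R = 1/15.7 = 0.06369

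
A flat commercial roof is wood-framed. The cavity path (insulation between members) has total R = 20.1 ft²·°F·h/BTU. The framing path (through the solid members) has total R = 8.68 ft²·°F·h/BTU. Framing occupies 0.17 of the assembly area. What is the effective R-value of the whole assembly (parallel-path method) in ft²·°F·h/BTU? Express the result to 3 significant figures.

U_eff = 0.83/20.1 + 0.17/8.68 = 0.04129 + 0.01959 = 0.06088
R_eff = 1/U_eff = 16.43 ft²·°F·h/BTU

16.4 ft²·°F·h/BTU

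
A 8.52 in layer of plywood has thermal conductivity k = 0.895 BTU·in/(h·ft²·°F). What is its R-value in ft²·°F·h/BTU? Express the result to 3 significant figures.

R = L/k = 8.52/0.895 = 9.52 ft²·°F·h/BTU

9.52 ft²·°F·h/BTU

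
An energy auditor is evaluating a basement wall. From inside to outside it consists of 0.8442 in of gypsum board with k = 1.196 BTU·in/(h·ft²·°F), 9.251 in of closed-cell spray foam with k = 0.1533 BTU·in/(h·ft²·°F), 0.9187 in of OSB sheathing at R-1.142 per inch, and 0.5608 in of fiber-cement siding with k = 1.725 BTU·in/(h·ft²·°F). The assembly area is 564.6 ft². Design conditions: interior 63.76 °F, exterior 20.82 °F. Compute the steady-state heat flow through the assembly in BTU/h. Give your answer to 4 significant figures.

388.4 BTU/h

0.8442/1.196 = 0.70585
9.251/0.1533 = 60.346
0.9187 × 1.142 = 1.0492
0.5608/1.725 = 0.3251
R_total = 0.70585 + 60.346 + 1.0492 + 0.3251 = 62.426 ft²·°F·h/BTU
Q = A·ΔT/R = 564.6 × (63.76 − 20.82) / 62.426 = 388.36 BTU/h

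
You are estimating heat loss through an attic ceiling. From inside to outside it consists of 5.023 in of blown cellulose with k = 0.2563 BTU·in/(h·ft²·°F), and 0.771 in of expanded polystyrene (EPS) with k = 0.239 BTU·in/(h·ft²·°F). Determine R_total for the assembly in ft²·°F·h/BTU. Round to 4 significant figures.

5.023/0.2563 = 19.598
0.771/0.239 = 3.2259
R_total = 19.598 + 3.2259 = 22.824 ft²·°F·h/BTU

22.82 ft²·°F·h/BTU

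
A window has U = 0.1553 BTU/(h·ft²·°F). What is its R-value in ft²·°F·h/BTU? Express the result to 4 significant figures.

6.439 ft²·°F·h/BTU

R = 1/U = 1/0.1553 = 6.4392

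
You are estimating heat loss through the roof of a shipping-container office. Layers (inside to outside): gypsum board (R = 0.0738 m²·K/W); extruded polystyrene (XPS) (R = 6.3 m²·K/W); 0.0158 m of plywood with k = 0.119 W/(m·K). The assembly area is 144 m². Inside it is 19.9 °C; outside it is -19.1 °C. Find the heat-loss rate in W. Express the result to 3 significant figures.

863 W

0.0158/0.119 = 0.1328
R_total = 0.0738 + 6.3 + 0.1328 = 6.507 m²·K/W
Q = A·ΔT/R = 144 × (19.9 − (-19.1)) / 6.507 = 863.1 W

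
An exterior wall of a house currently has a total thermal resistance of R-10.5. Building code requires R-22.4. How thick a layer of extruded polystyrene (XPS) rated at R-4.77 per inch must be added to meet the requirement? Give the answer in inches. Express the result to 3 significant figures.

2.49 in

ΔR = 22.4 − 10.5 = 11.9 ft²·°F·h/BTU
L = ΔR / (R/in) = 11.9/4.77 = 2.495 in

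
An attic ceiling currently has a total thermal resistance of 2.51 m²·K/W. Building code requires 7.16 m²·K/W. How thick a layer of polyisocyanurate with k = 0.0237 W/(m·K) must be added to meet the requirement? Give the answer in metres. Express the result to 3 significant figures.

0.110 m

ΔR = 7.16 − 2.51 = 4.65 m²·K/W
L = ΔR × k = 4.65 × 0.0237 = 0.1102 m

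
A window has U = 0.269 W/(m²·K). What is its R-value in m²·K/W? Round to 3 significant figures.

R = 1/U = 1/0.269 = 3.717

3.72 m²·K/W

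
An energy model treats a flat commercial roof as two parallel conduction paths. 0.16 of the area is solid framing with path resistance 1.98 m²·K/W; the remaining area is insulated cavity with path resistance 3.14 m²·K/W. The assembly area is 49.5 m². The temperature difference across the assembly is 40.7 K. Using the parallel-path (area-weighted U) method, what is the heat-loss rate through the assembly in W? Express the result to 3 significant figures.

702 W

U_eff = 0.84/3.14 + 0.16/1.98 = 0.2675 + 0.08081 = 0.3483
R_eff = 1/U_eff = 2.871 m²·K/W
Q = 49.5 × 40.7 / 2.871 = 701.8 W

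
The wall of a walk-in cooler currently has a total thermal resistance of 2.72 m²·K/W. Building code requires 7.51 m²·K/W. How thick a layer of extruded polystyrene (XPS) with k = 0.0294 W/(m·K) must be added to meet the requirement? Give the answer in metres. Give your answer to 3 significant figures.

ΔR = 7.51 − 2.72 = 4.79 m²·K/W
L = ΔR × k = 4.79 × 0.0294 = 0.1408 m

0.141 m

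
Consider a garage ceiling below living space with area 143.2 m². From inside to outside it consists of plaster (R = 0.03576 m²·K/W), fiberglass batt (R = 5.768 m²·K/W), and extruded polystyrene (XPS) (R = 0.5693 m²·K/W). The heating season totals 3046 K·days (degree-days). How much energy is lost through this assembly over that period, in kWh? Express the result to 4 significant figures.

R_total = 0.03576 + 5.768 + 0.5693 = 6.3731 m²·K/W
E = A × HDD × 24 / R / 1000 = 143.2 × 3046 × 24 / 6.3731 / 1000 = 1642.6 kWh

1643 kWh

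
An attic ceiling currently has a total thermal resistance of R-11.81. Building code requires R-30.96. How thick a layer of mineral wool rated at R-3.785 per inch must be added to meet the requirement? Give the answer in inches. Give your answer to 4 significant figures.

ΔR = 30.96 − 11.81 = 19.15 ft²·°F·h/BTU
L = ΔR / (R/in) = 19.15/3.785 = 5.0594 in

5.059 in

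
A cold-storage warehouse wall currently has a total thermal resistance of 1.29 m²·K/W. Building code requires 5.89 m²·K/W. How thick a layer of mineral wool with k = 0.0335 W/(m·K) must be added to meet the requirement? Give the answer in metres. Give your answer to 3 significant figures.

0.154 m

ΔR = 5.89 − 1.29 = 4.6 m²·K/W
L = ΔR × k = 4.6 × 0.0335 = 0.1541 m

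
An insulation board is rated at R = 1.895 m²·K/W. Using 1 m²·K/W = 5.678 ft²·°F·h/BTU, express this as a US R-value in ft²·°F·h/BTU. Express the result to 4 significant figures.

10.76 ft²·°F·h/BTU

R_US = 1.895 × 5.678 = 10.76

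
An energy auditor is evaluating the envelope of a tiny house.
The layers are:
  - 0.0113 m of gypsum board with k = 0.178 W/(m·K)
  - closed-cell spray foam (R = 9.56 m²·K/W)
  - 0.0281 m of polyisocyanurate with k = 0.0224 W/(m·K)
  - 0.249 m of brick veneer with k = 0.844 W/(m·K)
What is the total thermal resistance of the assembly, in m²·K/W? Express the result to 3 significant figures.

11.2 m²·K/W

0.0113/0.178 = 0.06348
0.0281/0.0224 = 1.254
0.249/0.844 = 0.295
R_total = 0.06348 + 9.56 + 1.254 + 0.295 = 11.17 m²·K/W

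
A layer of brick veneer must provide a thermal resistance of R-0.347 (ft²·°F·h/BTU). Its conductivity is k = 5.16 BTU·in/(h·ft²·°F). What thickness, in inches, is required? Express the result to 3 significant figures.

1.79 in

L = R × k = 0.347 × 5.16 = 1.791 in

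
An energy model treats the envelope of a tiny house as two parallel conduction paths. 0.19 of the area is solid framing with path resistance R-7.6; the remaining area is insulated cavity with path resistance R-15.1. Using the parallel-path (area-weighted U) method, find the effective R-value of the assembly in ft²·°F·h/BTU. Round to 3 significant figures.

12.7 ft²·°F·h/BTU

U_eff = 0.81/15.1 + 0.19/7.6 = 0.05364 + 0.025 = 0.07864
R_eff = 1/U_eff = 12.72 ft²·°F·h/BTU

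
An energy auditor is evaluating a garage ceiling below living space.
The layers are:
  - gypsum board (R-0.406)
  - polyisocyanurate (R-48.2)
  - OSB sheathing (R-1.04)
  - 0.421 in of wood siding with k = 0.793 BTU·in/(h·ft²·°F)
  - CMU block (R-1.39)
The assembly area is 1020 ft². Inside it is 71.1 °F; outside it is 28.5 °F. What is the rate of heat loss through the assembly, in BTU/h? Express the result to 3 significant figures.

0.421/0.793 = 0.5309
R_total = 0.406 + 48.2 + 1.04 + 0.5309 + 1.39 = 51.57 ft²·°F·h/BTU
Q = A·ΔT/R = 1020 × (71.1 − 28.5) / 51.57 = 842.6 BTU/h

843 BTU/h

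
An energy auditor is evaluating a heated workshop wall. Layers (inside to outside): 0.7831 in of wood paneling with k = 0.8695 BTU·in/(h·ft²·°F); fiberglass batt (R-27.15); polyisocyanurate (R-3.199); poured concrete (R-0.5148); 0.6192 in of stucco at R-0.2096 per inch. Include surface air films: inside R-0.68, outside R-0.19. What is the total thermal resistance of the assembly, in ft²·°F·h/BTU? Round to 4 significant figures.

0.7831/0.8695 = 0.90063
0.6192 × 0.2096 = 0.12978
R_total = 0.68 + 0.90063 + 27.15 + 3.199 + 0.5148 + 0.12978 + 0.19 = 32.764 ft²·°F·h/BTU

32.76 ft²·°F·h/BTU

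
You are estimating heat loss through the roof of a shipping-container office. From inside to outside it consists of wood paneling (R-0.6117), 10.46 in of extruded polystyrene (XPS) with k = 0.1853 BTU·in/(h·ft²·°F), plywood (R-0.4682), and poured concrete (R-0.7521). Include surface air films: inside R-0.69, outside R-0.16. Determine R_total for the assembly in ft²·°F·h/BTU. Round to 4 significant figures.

59.13 ft²·°F·h/BTU

10.46/0.1853 = 56.449
R_total = 0.69 + 0.6117 + 56.449 + 0.4682 + 0.7521 + 0.16 = 59.131 ft²·°F·h/BTU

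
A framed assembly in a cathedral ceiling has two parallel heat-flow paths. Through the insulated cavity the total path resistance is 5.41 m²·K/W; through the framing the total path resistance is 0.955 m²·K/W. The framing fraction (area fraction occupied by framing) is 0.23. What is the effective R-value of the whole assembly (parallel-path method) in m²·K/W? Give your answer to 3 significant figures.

2.61 m²·K/W

U_eff = 0.77/5.41 + 0.23/0.955 = 0.1423 + 0.2408 = 0.3832
R_eff = 1/U_eff = 2.61 m²·K/W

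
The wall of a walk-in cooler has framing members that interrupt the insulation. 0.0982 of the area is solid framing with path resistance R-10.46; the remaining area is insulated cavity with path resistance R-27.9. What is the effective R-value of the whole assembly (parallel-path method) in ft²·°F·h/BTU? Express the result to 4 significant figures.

23.97 ft²·°F·h/BTU

U_eff = 0.9018/27.9 + 0.0982/10.46 = 0.032323 + 0.0093881 = 0.041711
R_eff = 1/U_eff = 23.975 ft²·°F·h/BTU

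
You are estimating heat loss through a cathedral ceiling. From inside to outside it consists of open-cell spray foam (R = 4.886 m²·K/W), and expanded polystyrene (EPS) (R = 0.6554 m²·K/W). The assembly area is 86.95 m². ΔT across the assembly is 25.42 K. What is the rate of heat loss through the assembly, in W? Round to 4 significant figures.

398.9 W

R_total = 4.886 + 0.6554 = 5.5414 m²·K/W
Q = A·ΔT/R = 86.95 × 25.42 / 5.5414 = 398.86 W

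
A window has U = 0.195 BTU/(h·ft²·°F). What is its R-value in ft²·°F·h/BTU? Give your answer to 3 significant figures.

R = 1/U = 1/0.195 = 5.128

5.13 ft²·°F·h/BTU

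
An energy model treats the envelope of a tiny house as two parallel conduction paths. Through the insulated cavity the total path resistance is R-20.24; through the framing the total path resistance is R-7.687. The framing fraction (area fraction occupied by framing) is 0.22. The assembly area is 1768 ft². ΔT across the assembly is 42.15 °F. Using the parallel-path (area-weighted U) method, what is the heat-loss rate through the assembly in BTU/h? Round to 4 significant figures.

U_eff = 0.78/20.24 + 0.22/7.687 = 0.038538 + 0.02862 = 0.067157
R_eff = 1/U_eff = 14.89 ft²·°F·h/BTU
Q = 1768 × 42.15 / 14.89 = 5004.6 BTU/h

5005 BTU/h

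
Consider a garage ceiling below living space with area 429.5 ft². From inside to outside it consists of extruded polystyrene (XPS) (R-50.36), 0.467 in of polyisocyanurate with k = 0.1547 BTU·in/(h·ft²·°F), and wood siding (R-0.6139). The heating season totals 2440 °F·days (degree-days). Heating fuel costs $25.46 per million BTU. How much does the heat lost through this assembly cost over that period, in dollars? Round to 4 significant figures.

11.86 dollars

0.467/0.1547 = 3.0187
R_total = 50.36 + 3.0187 + 0.6139 = 53.993 ft²·°F·h/BTU
E = A × HDD × 24 / R = 429.5 × 2440 × 24 / 53.993 = 465830 BTU
Cost = 465830/10⁶ × 25.46 = $11.86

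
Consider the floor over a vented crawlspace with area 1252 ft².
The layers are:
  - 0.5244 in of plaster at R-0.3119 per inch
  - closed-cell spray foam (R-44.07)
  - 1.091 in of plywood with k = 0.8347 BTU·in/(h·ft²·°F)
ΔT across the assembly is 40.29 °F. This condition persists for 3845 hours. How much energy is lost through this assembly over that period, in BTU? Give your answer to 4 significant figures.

4259000 BTU

0.5244 × 0.3119 = 0.16356
1.091/0.8347 = 1.3071
R_total = 0.16356 + 44.07 + 1.3071 = 45.541 ft²·°F·h/BTU
Q = 1252 × 40.29 / 45.541 = 1107.7 BTU/h
E = 1107.7 × 3845 = 4258900 BTU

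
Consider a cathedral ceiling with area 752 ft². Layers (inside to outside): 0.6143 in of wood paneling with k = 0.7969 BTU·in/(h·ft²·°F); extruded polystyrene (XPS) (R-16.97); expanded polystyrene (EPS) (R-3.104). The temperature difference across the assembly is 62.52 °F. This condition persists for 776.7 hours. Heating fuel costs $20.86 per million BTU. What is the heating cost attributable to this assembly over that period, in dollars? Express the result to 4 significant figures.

36.54 dollars

0.6143/0.7969 = 0.77086
R_total = 0.77086 + 16.97 + 3.104 = 20.845 ft²·°F·h/BTU
Q = 752 × 62.52 / 20.845 = 2255.5 BTU/h
E = 2255.5 × 776.7 = 1751800 BTU
Cost = 1751800/10⁶ × 20.86 = $36.543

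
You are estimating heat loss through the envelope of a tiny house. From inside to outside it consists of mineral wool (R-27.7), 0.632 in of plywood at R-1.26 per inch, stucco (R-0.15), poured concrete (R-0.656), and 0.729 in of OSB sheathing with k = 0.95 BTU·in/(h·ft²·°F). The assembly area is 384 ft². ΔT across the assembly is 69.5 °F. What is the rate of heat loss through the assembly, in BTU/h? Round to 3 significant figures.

0.632 × 1.26 = 0.7963
0.729/0.95 = 0.7674
R_total = 27.7 + 0.7963 + 0.15 + 0.656 + 0.7674 = 30.07 ft²·°F·h/BTU
Q = A·ΔT/R = 384 × 69.5 / 30.07 = 887.5 BTU/h

888 BTU/h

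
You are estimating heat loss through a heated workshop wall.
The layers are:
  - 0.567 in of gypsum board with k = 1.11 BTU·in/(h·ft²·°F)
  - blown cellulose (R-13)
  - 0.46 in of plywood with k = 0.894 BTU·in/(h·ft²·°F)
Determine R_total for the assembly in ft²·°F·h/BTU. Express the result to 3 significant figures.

0.567/1.11 = 0.5108
0.46/0.894 = 0.5145
R_total = 0.5108 + 13 + 0.5145 = 14.03 ft²·°F·h/BTU

14.0 ft²·°F·h/BTU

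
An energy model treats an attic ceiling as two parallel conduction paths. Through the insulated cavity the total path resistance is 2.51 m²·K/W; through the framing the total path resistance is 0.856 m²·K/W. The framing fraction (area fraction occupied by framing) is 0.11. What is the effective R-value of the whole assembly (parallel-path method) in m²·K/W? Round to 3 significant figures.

U_eff = 0.89/2.51 + 0.11/0.856 = 0.3546 + 0.1285 = 0.4831
R_eff = 1/U_eff = 2.07 m²·K/W

2.07 m²·K/W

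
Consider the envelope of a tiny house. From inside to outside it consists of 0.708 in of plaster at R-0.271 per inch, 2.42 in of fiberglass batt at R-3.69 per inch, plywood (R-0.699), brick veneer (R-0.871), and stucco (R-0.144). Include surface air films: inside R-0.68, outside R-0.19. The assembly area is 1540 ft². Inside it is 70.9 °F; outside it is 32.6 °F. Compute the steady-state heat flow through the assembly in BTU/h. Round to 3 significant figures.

5040 BTU/h

0.708 × 0.271 = 0.1919
2.42 × 3.69 = 8.93
R_total = 0.68 + 0.1919 + 8.93 + 0.699 + 0.871 + 0.144 + 0.19 = 11.71 ft²·°F·h/BTU
Q = A·ΔT/R = 1540 × (70.9 − 32.6) / 11.71 = 5039 BTU/h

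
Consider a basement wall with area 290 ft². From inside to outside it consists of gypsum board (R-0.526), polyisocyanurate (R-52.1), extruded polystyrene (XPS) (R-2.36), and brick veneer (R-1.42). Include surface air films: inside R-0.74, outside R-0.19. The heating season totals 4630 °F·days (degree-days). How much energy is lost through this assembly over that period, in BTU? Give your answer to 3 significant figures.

562000 BTU

R_total = 0.74 + 0.526 + 52.1 + 2.36 + 1.42 + 0.19 = 57.34 ft²·°F·h/BTU
E = A × HDD × 24 / R = 290 × 4630 × 24 / 57.34 = 562000 BTU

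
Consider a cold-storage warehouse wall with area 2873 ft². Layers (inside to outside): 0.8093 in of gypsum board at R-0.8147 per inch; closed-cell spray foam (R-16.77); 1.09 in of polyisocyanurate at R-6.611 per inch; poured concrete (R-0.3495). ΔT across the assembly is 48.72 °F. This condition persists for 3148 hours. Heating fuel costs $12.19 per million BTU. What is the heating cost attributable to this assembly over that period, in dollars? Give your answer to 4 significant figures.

0.8093 × 0.8147 = 0.65934
1.09 × 6.611 = 7.206
R_total = 0.65934 + 16.77 + 7.206 + 0.3495 = 24.985 ft²·°F·h/BTU
Q = 2873 × 48.72 / 24.985 = 5602.3 BTU/h
E = 5602.3 × 3148 = 17636000 BTU
Cost = 17636000/10⁶ × 12.19 = $214.98

215.0 dollars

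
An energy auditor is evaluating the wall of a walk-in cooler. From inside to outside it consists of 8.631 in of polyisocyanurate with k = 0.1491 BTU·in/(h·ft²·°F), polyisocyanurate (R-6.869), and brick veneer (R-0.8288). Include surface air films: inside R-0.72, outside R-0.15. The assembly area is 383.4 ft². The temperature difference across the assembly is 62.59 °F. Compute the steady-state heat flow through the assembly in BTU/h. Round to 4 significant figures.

8.631/0.1491 = 57.887
R_total = 0.72 + 57.887 + 6.869 + 0.8288 + 0.15 = 66.455 ft²·°F·h/BTU
Q = A·ΔT/R = 383.4 × 62.59 / 66.455 = 361.1 BTU/h

361.1 BTU/h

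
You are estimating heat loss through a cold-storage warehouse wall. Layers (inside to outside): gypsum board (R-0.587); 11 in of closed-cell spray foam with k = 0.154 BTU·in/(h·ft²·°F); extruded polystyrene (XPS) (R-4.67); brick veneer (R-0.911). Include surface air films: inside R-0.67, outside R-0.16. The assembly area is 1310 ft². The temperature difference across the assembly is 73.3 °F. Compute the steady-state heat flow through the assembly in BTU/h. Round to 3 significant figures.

1220 BTU/h

11/0.154 = 71.43
R_total = 0.67 + 0.587 + 71.43 + 4.67 + 0.911 + 0.16 = 78.43 ft²·°F·h/BTU
Q = A·ΔT/R = 1310 × 73.3 / 78.43 = 1224 BTU/h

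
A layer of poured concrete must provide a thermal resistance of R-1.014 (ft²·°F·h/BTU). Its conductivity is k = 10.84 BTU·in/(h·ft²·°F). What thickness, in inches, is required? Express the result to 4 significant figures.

L = R × k = 1.014 × 10.84 = 10.992 in

10.99 in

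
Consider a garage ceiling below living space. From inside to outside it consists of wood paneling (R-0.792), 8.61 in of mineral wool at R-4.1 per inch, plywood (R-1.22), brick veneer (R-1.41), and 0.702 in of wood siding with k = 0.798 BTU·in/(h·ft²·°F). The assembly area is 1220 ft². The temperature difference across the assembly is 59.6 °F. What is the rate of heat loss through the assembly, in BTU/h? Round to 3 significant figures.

8.61 × 4.1 = 35.3
0.702/0.798 = 0.8797
R_total = 0.792 + 35.3 + 1.22 + 1.41 + 0.8797 = 39.6 ft²·°F·h/BTU
Q = A·ΔT/R = 1220 × 59.6 / 39.6 = 1836 BTU/h

1840 BTU/h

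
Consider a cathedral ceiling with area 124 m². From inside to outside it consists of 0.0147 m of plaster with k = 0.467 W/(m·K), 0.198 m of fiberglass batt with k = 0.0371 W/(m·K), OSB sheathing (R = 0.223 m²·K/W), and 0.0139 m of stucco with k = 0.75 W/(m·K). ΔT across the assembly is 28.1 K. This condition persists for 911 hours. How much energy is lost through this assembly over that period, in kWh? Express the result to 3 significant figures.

566 kWh

0.0147/0.467 = 0.03148
0.198/0.0371 = 5.337
0.0139/0.75 = 0.01853
R_total = 0.03148 + 5.337 + 0.223 + 0.01853 = 5.61 m²·K/W
Q = 124 × 28.1 / 5.61 = 621.1 W
E = 621.1 W × 911 h / 1000 = 565.8 kWh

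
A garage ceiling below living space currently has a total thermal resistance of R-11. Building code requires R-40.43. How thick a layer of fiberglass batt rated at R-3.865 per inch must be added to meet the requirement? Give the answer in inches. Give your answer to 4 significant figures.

ΔR = 40.43 − 11 = 29.43 ft²·°F·h/BTU
L = ΔR / (R/in) = 29.43/3.865 = 7.6145 in

7.614 in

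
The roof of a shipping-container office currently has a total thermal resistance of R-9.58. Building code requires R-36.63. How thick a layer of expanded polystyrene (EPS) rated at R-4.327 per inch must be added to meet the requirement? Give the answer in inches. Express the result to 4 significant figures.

6.251 in

ΔR = 36.63 − 9.58 = 27.05 ft²·°F·h/BTU
L = ΔR / (R/in) = 27.05/4.327 = 6.2514 in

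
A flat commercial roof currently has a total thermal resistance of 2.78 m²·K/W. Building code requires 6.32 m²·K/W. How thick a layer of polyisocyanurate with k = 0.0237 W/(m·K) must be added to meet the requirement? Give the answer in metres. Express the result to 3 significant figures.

ΔR = 6.32 − 2.78 = 3.54 m²·K/W
L = ΔR × k = 3.54 × 0.0237 = 0.0839 m

0.0839 m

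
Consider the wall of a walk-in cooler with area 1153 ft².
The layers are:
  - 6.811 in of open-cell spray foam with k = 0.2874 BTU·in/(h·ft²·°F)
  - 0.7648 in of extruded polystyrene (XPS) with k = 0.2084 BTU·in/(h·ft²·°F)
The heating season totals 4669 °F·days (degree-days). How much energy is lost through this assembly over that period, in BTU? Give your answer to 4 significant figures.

6.811/0.2874 = 23.699
0.7648/0.2084 = 3.6699
R_total = 23.699 + 3.6699 = 27.369 ft²·°F·h/BTU
E = A × HDD × 24 / R = 1153 × 4669 × 24 / 27.369 = 4720800 BTU

4721000 BTU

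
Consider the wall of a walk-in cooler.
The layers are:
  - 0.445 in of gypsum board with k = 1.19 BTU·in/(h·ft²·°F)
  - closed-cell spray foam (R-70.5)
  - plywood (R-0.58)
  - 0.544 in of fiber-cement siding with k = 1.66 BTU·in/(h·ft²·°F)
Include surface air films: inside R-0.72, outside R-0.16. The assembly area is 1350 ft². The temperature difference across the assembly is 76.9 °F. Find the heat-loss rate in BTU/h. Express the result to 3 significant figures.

1430 BTU/h

0.445/1.19 = 0.3739
0.544/1.66 = 0.3277
R_total = 0.72 + 0.3739 + 70.5 + 0.58 + 0.3277 + 0.16 = 72.66 ft²·°F·h/BTU
Q = A·ΔT/R = 1350 × 76.9 / 72.66 = 1429 BTU/h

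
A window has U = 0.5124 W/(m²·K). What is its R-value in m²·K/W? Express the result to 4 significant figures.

1.952 m²·K/W

R = 1/U = 1/0.5124 = 1.9516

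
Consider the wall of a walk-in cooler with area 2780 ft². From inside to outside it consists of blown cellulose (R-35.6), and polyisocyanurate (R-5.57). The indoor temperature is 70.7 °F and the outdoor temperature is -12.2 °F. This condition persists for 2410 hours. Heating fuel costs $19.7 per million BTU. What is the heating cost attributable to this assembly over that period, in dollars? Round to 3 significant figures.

266 dollars

R_total = 35.6 + 5.57 = 41.17 ft²·°F·h/BTU
Q = 2780 × (70.7 − (-12.2)) / 41.17 = 5598 BTU/h
E = 5598 × 2410 = 13490000 BTU
Cost = 13490000/10⁶ × 19.7 = $265.8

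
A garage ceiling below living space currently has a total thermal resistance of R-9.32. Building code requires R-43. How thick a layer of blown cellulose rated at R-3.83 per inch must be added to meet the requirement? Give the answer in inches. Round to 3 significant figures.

8.79 in

ΔR = 43 − 9.32 = 33.68 ft²·°F·h/BTU
L = ΔR / (R/in) = 33.68/3.83 = 8.794 in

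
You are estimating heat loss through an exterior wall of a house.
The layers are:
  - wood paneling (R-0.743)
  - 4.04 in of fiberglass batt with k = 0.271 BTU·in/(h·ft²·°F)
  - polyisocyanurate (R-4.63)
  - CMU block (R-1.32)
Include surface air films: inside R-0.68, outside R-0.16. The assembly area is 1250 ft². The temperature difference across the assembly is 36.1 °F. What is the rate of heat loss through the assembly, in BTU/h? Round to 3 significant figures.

4.04/0.271 = 14.91
R_total = 0.68 + 0.743 + 14.91 + 4.63 + 1.32 + 0.16 = 22.44 ft²·°F·h/BTU
Q = A·ΔT/R = 1250 × 36.1 / 22.44 = 2011 BTU/h

2010 BTU/h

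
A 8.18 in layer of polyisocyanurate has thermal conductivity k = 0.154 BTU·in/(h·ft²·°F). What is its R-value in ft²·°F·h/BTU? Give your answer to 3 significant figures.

R = L/k = 8.18/0.154 = 53.12 ft²·°F·h/BTU

53.1 ft²·°F·h/BTU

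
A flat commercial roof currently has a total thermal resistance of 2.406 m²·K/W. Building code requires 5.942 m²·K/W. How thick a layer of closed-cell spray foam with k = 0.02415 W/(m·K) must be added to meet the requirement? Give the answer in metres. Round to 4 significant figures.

ΔR = 5.942 − 2.406 = 3.536 m²·K/W
L = ΔR × k = 3.536 × 0.02415 = 0.085394 m

0.08539 m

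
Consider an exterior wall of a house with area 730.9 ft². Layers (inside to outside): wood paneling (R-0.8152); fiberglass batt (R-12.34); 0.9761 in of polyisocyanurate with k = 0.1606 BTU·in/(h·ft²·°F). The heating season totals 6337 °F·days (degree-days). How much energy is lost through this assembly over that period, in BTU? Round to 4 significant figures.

0.9761/0.1606 = 6.0778
R_total = 0.8152 + 12.34 + 6.0778 = 19.233 ft²·°F·h/BTU
E = A × HDD × 24 / R = 730.9 × 6337 × 24 / 19.233 = 5779700 BTU

5780000 BTU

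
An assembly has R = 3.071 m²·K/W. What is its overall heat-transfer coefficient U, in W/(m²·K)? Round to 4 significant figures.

0.3256 W/(m²·K)

U = 1/R = 1/3.071 = 0.32563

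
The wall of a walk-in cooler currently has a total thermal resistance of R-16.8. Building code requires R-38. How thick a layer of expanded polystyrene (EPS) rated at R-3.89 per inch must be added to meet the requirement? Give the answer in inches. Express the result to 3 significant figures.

ΔR = 38 − 16.8 = 21.2 ft²·°F·h/BTU
L = ΔR / (R/in) = 21.2/3.89 = 5.45 in

5.45 in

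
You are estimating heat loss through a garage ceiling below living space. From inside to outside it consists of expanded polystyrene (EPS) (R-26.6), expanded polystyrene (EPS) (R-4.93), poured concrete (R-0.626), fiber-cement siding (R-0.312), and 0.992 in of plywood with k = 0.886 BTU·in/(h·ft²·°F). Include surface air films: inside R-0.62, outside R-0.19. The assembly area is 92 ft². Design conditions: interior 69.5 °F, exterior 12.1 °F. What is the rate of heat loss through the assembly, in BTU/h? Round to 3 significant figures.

0.992/0.886 = 1.12
R_total = 0.62 + 26.6 + 4.93 + 0.626 + 0.312 + 1.12 + 0.19 = 34.4 ft²·°F·h/BTU
Q = A·ΔT/R = 92 × (69.5 − 12.1) / 34.4 = 153.5 BTU/h

154 BTU/h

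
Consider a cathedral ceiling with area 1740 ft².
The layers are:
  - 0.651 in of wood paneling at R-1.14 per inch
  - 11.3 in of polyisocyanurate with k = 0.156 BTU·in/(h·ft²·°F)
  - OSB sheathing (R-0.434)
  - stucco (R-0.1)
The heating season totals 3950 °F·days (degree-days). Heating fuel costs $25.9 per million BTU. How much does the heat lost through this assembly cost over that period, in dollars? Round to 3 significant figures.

58.0 dollars

0.651 × 1.14 = 0.7421
11.3/0.156 = 72.44
R_total = 0.7421 + 72.44 + 0.434 + 0.1 = 73.71 ft²·°F·h/BTU
E = A × HDD × 24 / R = 1740 × 3950 × 24 / 73.71 = 2238000 BTU
Cost = 2238000/10⁶ × 25.9 = $57.96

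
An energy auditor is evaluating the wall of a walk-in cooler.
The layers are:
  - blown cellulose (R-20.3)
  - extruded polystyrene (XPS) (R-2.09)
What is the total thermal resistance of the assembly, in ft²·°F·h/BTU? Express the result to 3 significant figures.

22.4 ft²·°F·h/BTU

R_total = 20.3 + 2.09 = 22.39 ft²·°F·h/BTU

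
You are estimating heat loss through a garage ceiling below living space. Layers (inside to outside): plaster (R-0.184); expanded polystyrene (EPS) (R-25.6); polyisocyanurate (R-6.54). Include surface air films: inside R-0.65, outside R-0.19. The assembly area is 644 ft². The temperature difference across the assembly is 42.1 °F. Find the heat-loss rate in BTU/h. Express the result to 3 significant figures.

818 BTU/h

R_total = 0.65 + 0.184 + 25.6 + 6.54 + 0.19 = 33.16 ft²·°F·h/BTU
Q = A·ΔT/R = 644 × 42.1 / 33.16 = 817.5 BTU/h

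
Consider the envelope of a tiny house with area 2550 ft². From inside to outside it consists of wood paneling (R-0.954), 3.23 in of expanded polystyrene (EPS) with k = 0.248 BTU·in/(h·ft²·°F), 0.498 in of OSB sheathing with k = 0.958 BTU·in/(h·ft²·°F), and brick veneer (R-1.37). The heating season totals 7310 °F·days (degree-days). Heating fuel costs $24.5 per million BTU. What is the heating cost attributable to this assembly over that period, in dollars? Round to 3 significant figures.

691 dollars

3.23/0.248 = 13.02
0.498/0.958 = 0.5198
R_total = 0.954 + 13.02 + 0.5198 + 1.37 = 15.87 ft²·°F·h/BTU
E = A × HDD × 24 / R = 2550 × 7310 × 24 / 15.87 = 28190000 BTU
Cost = 28190000/10⁶ × 24.5 = $690.7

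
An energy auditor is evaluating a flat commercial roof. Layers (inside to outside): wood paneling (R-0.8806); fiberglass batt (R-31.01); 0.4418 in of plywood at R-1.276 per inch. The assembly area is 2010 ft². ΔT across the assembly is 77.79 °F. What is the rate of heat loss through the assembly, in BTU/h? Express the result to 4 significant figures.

4818 BTU/h

0.4418 × 1.276 = 0.56374
R_total = 0.8806 + 31.01 + 0.56374 = 32.454 ft²·°F·h/BTU
Q = A·ΔT/R = 2010 × 77.79 / 32.454 = 4817.8 BTU/h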